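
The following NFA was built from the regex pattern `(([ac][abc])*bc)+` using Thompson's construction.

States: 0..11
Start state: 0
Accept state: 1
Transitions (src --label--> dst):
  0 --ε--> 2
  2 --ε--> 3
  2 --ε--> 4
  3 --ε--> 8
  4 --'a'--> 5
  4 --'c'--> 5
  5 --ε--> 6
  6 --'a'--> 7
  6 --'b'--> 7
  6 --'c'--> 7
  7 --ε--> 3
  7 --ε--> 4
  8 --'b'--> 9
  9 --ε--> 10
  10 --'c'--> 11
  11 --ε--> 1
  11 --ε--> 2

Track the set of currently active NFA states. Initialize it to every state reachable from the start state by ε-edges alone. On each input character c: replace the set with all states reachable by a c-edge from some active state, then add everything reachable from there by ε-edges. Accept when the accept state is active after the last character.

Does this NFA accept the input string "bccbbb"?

start: ε-closure({0}) = {0,2,3,4,8}
'b' @ 1: {9,10}
'c' @ 2: {1,2,3,4,8,11}  ✓accept
'c' @ 3: {5,6}
'b' @ 4: {3,4,7,8}
'b' @ 5: {9,10}
'b' @ 6: {}  — state set empty
after full input: {}  (accept=1 not in)

Answer: REJECT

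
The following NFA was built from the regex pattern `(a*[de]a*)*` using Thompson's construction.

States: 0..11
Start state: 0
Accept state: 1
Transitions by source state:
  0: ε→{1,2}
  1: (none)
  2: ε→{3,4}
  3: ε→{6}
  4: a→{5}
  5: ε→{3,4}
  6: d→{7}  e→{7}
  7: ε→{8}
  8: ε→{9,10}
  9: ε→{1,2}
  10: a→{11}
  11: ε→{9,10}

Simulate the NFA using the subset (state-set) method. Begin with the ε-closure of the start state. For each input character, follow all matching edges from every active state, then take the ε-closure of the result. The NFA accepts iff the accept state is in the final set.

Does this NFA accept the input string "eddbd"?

Answer: REJECT

Steps:
S₀ = ε-closure({0}) = {0,1,2,3,4,6}
'e' @ 1: {1,2,3,4,6,7,8,9,10}  ✓accept
'd' @ 2: {1,2,3,4,6,7,8,9,10}  ✓accept
'd' @ 3: {1,2,3,4,6,7,8,9,10}  ✓accept
'b' @ 4: {}  — dead — no transitions
rest 'd' ignored (set empty)
end set {} — state 1 not in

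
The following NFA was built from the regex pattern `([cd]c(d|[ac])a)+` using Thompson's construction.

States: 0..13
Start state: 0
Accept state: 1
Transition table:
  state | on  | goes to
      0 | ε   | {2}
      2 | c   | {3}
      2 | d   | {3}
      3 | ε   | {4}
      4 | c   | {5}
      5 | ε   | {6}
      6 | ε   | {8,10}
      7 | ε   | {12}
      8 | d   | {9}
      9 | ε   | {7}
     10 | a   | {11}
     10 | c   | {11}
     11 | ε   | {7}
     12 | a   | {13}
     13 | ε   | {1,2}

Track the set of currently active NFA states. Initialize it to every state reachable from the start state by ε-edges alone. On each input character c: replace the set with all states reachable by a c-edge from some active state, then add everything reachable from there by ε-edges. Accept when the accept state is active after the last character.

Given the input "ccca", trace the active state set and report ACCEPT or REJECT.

Answer: ACCEPT

Trace:
start: ε-closure({0}) = {0,2}
'c' @ 1: {3,4}
'c' @ 2: {5,6,8,10}
'c' @ 3: {7,11,12}
'a' @ 4: {1,2,13}  (accept∈set)
final: {1,2,13}; accept 1 in set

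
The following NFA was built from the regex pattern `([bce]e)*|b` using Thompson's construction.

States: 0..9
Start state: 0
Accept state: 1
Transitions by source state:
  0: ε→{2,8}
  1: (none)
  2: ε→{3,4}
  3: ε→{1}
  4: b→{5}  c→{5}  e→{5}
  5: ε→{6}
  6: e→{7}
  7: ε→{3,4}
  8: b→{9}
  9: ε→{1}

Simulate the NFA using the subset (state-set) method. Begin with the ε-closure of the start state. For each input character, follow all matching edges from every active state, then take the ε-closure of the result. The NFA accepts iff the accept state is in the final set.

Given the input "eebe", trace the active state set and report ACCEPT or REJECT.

initial (ε-close {0}): {0,1,2,3,4,8}
'e' @ 1: {5,6}
'e' @ 2: {1,3,4,7}  [accepting]
'b' @ 3: {5,6}
'e' @ 4: {1,3,4,7}  [accepting]
after full input: {1,3,4,7}  (accept=1 in)

Answer: ACCEPT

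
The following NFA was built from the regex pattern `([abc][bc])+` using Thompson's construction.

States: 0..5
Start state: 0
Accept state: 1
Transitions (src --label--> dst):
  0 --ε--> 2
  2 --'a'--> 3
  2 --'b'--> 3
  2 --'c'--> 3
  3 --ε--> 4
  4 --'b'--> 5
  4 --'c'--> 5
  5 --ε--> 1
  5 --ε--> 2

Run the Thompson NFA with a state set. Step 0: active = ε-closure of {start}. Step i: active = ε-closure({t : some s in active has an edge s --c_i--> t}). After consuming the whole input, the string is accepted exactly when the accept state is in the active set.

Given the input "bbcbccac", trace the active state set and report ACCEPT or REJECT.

Answer: ACCEPT

Steps:
initial (ε-close {0}): {0,2}
'b' @ 1: {3,4}
'b' @ 2: {1,2,5}  ✓accept
'c' @ 3: {3,4}
'b' @ 4: {1,2,5}  ✓accept
'c' @ 5: {3,4}
'c' @ 6: {1,2,5}  ✓accept
'a' @ 7: {3,4}
'c' @ 8: {1,2,5}  ✓accept
end set {1,2,5} — state 1 in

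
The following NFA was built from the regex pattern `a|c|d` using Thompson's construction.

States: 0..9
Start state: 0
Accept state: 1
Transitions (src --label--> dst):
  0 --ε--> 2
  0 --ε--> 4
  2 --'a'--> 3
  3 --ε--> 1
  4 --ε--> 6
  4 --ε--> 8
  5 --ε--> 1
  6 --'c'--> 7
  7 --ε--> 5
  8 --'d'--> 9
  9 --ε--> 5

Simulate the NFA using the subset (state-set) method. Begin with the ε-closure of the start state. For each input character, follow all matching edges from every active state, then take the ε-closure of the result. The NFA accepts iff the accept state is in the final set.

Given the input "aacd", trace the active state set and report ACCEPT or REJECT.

S₀ = ε-closure({0}) = {0,2,4,6,8}
'a' @ 1: {1,3}  [accepting]
'a' @ 2: {}  — dead — no transitions
rest 'cd' ignored (set empty)
after full input: {}  (accept=1 not in)

Answer: REJECT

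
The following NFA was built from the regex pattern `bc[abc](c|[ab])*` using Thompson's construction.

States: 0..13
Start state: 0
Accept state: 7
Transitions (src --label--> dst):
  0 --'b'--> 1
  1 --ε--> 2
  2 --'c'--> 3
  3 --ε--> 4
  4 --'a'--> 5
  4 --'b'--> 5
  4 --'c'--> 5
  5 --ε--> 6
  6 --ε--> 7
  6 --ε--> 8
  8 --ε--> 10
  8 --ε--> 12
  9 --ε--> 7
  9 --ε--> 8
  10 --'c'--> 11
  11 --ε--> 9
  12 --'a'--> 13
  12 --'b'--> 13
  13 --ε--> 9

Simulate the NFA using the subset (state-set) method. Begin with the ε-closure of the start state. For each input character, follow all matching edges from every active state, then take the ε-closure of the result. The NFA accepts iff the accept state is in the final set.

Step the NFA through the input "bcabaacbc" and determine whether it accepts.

Answer: ACCEPT

Derivation:
S₀ = ε-closure({0}) = {0}
'b' @ 1: {1,2}
'c' @ 2: {3,4}
'a' @ 3: {5,6,7,8,10,12}  ✓accept
'b' @ 4: {7,8,9,10,12,13}  ✓accept
'a' @ 5: {7,8,9,10,12,13}  ✓accept
'a' @ 6: {7,8,9,10,12,13}  ✓accept
'c' @ 7: {7,8,9,10,11,12}  ✓accept
'b' @ 8: {7,8,9,10,12,13}  ✓accept
'c' @ 9: {7,8,9,10,11,12}  ✓accept
end set {7,8,9,10,11,12} — state 7 in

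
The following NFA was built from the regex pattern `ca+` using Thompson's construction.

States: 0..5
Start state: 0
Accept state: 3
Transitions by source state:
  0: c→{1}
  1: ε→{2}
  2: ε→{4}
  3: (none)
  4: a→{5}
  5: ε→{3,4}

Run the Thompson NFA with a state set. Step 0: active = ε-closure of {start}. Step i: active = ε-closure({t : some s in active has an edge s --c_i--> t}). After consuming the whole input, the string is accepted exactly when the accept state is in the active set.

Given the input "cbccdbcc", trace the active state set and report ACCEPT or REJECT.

start: ε-closure({0}) = {0}
'c' @ 1: {1,2,4}
'b' @ 2: {}  — no active states
rest 'ccdbcc' ignored (set empty)
after full input: {}  (accept=3 not in)

Answer: REJECT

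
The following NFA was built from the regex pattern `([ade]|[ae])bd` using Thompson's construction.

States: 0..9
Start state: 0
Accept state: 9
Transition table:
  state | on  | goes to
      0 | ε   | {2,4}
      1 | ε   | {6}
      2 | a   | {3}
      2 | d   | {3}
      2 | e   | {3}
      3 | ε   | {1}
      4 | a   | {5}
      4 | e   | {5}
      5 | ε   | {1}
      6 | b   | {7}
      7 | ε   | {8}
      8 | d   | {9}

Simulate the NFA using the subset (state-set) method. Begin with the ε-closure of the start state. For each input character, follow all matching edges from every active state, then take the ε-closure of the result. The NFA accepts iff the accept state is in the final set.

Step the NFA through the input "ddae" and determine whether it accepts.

S₀ = ε-closure({0}) = {0,2,4}
'd' @ 1: {1,3,6}
'd' @ 2: {}  — dead — no transitions
rest 'ae' ignored (set empty)
end set {} — state 9 not in

Answer: REJECT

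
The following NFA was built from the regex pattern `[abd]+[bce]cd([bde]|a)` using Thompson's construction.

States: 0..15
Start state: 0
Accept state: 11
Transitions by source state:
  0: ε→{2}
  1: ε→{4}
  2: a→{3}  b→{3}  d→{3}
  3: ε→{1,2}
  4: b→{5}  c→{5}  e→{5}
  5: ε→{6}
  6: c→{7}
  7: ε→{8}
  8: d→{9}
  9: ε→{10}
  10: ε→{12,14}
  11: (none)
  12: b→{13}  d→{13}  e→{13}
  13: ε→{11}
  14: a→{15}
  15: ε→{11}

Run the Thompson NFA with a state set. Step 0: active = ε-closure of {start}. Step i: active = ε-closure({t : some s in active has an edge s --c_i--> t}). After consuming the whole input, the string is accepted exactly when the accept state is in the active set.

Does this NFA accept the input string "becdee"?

S₀ = ε-closure({0}) = {0,2}
'b' @ 1: {1,2,3,4}
'e' @ 2: {5,6}
'c' @ 3: {7,8}
'd' @ 4: {9,10,12,14}
'e' @ 5: {11,13}  [accepting]
'e' @ 6: {}  — no active states
final: {}; accept 11 not in set

Answer: REJECT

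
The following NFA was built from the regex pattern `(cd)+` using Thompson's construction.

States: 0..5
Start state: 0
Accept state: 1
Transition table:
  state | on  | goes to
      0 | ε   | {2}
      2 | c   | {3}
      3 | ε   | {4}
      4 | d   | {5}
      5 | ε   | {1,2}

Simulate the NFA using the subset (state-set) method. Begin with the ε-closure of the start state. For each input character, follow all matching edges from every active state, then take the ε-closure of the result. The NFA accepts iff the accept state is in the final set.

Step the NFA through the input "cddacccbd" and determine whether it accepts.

S₀ = ε-closure({0}) = {0,2}
'c' @ 1: {3,4}
'd' @ 2: {1,2,5}  (accept∈set)
'd' @ 3: {}  — dead — no transitions
rest 'acccbd' ignored (set empty)
final: {}; accept 1 not in set

Answer: REJECT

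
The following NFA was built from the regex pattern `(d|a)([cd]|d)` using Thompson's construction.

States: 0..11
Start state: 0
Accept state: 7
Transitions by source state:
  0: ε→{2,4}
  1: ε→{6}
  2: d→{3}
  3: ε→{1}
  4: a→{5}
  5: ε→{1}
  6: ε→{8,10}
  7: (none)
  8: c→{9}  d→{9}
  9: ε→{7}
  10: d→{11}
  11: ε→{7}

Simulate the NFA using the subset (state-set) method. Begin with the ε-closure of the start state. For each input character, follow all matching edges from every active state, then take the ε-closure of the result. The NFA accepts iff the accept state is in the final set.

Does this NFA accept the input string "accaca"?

Answer: REJECT

Derivation:
start: ε-closure({0}) = {0,2,4}
'a' @ 1: {1,5,6,8,10}
'c' @ 2: {7,9}  [accepting]
'c' @ 3: {}  — no active states
rest 'aca' ignored (set empty)
after full input: {}  (accept=7 not in)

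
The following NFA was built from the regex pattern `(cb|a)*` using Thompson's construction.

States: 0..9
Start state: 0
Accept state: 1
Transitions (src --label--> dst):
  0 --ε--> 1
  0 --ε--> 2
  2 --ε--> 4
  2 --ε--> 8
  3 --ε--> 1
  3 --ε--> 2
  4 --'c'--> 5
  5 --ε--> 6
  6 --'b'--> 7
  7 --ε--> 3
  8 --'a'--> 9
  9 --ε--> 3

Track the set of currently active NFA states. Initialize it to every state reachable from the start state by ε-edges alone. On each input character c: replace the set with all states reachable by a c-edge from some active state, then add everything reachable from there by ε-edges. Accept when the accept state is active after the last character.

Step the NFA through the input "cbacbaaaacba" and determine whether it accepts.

S₀ = ε-closure({0}) = {0,1,2,4,8}
'c' @ 1: {5,6}
'b' @ 2: {1,2,3,4,7,8}  ✓accept
'a' @ 3: {1,2,3,4,8,9}  ✓accept
'c' @ 4: {5,6}
'b' @ 5: {1,2,3,4,7,8}  ✓accept
'a' @ 6: {1,2,3,4,8,9}  ✓accept
'a' @ 7: {1,2,3,4,8,9}  ✓accept
'a' @ 8: {1,2,3,4,8,9}  ✓accept
'a' @ 9: {1,2,3,4,8,9}  ✓accept
'c' @ 10: {5,6}
'b' @ 11: {1,2,3,4,7,8}  ✓accept
'a' @ 12: {1,2,3,4,8,9}  ✓accept
final: {1,2,3,4,8,9}; accept 1 in set

Answer: ACCEPT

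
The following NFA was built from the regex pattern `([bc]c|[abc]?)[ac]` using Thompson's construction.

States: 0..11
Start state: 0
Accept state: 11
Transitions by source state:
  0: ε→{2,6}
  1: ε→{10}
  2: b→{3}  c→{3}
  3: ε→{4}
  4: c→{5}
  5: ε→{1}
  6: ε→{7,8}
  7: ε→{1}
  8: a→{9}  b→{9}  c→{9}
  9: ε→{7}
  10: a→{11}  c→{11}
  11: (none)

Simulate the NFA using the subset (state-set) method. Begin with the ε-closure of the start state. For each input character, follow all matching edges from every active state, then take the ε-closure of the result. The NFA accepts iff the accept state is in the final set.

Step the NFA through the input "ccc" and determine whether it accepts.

S₀ = ε-closure({0}) = {0,1,2,6,7,8,10}
'c' @ 1: {1,3,4,7,9,10,11}  [accepting]
'c' @ 2: {1,5,10,11}  [accepting]
'c' @ 3: {11}  [accepting]
end set {11} — state 11 in

Answer: ACCEPT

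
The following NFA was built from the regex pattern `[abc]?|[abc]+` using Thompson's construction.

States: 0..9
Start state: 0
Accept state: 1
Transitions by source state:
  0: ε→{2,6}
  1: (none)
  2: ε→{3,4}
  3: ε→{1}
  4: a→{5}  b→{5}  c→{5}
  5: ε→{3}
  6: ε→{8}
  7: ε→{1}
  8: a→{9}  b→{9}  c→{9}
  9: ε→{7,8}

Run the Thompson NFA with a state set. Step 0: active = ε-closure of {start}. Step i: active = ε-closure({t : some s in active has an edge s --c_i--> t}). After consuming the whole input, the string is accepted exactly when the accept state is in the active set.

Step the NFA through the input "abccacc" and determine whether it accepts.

start: ε-closure({0}) = {0,1,2,3,4,6,8}
'a' @ 1: {1,3,5,7,8,9}  (accept∈set)
'b' @ 2: {1,7,8,9}  (accept∈set)
'c' @ 3: {1,7,8,9}  (accept∈set)
'c' @ 4: {1,7,8,9}  (accept∈set)
'a' @ 5: {1,7,8,9}  (accept∈set)
'c' @ 6: {1,7,8,9}  (accept∈set)
'c' @ 7: {1,7,8,9}  (accept∈set)
final: {1,7,8,9}; accept 1 in set

Answer: ACCEPT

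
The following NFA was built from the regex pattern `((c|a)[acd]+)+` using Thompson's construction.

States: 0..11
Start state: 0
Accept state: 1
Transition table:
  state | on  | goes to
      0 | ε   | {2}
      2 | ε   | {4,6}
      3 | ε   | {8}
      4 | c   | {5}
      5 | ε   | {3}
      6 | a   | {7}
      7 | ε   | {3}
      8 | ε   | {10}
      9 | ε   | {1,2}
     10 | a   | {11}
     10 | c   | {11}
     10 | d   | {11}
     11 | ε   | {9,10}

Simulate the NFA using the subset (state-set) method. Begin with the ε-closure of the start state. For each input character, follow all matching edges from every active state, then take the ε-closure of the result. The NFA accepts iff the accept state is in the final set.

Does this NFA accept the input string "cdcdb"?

Answer: REJECT

Trace:
start: ε-closure({0}) = {0,2,4,6}
'c' @ 1: {3,5,8,10}
'd' @ 2: {1,2,4,6,9,10,11}  ✓accept
'c' @ 3: {1,2,3,4,5,6,8,9,10,11}  ✓accept
'd' @ 4: {1,2,4,6,9,10,11}  ✓accept
'b' @ 5: {}  — no active states
end set {} — state 1 not in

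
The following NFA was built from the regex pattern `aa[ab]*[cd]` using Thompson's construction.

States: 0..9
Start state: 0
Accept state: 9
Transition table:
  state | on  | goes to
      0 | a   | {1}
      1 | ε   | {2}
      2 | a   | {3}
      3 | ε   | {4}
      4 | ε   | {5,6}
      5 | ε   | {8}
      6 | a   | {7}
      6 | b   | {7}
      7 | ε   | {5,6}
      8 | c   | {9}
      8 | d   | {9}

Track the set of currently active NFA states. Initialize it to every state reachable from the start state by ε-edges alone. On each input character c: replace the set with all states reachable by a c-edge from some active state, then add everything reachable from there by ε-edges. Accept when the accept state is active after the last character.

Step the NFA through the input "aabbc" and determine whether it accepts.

start: ε-closure({0}) = {0}
'a' @ 1: {1,2}
'a' @ 2: {3,4,5,6,8}
'b' @ 3: {5,6,7,8}
'b' @ 4: {5,6,7,8}
'c' @ 5: {9}  (accept∈set)
final: {9}; accept 9 in set

Answer: ACCEPT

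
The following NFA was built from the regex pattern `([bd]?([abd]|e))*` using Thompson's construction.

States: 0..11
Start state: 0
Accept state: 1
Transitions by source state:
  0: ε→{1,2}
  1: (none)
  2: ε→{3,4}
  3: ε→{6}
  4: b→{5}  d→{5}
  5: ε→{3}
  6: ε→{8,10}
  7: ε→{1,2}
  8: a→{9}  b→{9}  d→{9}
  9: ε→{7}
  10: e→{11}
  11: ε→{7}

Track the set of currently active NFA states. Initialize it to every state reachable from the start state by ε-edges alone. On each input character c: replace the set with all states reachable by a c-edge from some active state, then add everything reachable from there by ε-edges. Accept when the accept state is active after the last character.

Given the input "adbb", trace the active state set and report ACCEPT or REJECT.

start: ε-closure({0}) = {0,1,2,3,4,6,8,10}
'a' @ 1: {1,2,3,4,6,7,8,9,10}  ✓accept
'd' @ 2: {1,2,3,4,5,6,7,8,9,10}  ✓accept
'b' @ 3: {1,2,3,4,5,6,7,8,9,10}  ✓accept
'b' @ 4: {1,2,3,4,5,6,7,8,9,10}  ✓accept
final: {1,2,3,4,5,6,7,8,9,10}; accept 1 in set

Answer: ACCEPT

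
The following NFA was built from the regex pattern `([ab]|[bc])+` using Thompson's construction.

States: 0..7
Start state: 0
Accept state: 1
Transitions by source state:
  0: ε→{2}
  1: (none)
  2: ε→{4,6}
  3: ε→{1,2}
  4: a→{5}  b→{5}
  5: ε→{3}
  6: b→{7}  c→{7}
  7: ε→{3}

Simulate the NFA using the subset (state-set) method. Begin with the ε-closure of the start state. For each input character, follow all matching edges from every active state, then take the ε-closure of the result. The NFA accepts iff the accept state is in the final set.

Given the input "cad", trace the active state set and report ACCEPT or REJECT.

Answer: REJECT

Steps:
S₀ = ε-closure({0}) = {0,2,4,6}
'c' @ 1: {1,2,3,4,6,7}  [accepting]
'a' @ 2: {1,2,3,4,5,6}  [accepting]
'd' @ 3: {}  — dead — no transitions
final: {}; accept 1 not in set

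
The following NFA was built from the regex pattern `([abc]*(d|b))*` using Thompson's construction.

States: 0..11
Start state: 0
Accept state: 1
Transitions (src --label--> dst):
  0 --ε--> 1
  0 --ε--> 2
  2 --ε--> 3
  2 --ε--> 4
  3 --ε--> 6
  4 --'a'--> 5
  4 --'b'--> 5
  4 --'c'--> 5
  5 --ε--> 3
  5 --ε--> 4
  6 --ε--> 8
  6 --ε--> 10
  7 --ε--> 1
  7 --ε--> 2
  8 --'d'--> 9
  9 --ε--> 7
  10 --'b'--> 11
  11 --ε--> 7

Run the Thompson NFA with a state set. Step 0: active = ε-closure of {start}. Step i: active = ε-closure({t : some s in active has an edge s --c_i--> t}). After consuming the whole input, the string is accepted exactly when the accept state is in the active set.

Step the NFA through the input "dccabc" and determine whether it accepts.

S₀ = ε-closure({0}) = {0,1,2,3,4,6,8,10}
'd' @ 1: {1,2,3,4,6,7,8,9,10}  ✓accept
'c' @ 2: {3,4,5,6,8,10}
'c' @ 3: {3,4,5,6,8,10}
'a' @ 4: {3,4,5,6,8,10}
'b' @ 5: {1,2,3,4,5,6,7,8,10,11}  ✓accept
'c' @ 6: {3,4,5,6,8,10}
final: {3,4,5,6,8,10}; accept 1 not in set

Answer: REJECT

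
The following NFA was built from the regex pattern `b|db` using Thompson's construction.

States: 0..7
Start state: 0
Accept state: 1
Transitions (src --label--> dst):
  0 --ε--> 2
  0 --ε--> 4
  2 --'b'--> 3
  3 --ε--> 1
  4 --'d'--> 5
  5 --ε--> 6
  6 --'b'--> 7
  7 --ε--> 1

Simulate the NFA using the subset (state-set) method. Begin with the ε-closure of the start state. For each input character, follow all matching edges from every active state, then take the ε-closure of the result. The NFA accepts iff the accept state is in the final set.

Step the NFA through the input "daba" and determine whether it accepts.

Answer: REJECT

Trace:
initial (ε-close {0}): {0,2,4}
'd' @ 1: {5,6}
'a' @ 2: {}  — state set empty
rest 'ba' ignored (set empty)
end set {} — state 1 not in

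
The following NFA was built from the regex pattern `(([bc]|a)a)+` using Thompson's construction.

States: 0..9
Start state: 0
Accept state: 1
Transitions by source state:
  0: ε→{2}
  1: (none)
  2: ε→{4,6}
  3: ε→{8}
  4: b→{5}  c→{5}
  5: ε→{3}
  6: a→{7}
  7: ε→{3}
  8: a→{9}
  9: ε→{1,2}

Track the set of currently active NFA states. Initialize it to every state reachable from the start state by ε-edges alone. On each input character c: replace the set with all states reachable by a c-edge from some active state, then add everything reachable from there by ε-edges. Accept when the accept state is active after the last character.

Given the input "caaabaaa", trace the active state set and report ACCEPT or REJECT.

Answer: ACCEPT

Derivation:
start: ε-closure({0}) = {0,2,4,6}
'c' @ 1: {3,5,8}
'a' @ 2: {1,2,4,6,9}  [accepting]
'a' @ 3: {3,7,8}
'a' @ 4: {1,2,4,6,9}  [accepting]
'b' @ 5: {3,5,8}
'a' @ 6: {1,2,4,6,9}  [accepting]
'a' @ 7: {3,7,8}
'a' @ 8: {1,2,4,6,9}  [accepting]
end set {1,2,4,6,9} — state 1 in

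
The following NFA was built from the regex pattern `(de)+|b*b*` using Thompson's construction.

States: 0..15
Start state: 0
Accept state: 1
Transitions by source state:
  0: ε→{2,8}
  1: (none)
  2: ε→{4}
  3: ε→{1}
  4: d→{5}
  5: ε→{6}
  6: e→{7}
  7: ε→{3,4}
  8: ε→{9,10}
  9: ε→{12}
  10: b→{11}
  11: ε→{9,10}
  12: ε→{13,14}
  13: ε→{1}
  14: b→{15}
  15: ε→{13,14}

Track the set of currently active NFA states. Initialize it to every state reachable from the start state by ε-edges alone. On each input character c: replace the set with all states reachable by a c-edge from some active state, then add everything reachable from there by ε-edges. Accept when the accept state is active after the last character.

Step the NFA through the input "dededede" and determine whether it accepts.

Answer: ACCEPT

Steps:
initial (ε-close {0}): {0,1,2,4,8,9,10,12,13,14}
'd' @ 1: {5,6}
'e' @ 2: {1,3,4,7}  (accept∈set)
'd' @ 3: {5,6}
'e' @ 4: {1,3,4,7}  (accept∈set)
'd' @ 5: {5,6}
'e' @ 6: {1,3,4,7}  (accept∈set)
'd' @ 7: {5,6}
'e' @ 8: {1,3,4,7}  (accept∈set)
final: {1,3,4,7}; accept 1 in set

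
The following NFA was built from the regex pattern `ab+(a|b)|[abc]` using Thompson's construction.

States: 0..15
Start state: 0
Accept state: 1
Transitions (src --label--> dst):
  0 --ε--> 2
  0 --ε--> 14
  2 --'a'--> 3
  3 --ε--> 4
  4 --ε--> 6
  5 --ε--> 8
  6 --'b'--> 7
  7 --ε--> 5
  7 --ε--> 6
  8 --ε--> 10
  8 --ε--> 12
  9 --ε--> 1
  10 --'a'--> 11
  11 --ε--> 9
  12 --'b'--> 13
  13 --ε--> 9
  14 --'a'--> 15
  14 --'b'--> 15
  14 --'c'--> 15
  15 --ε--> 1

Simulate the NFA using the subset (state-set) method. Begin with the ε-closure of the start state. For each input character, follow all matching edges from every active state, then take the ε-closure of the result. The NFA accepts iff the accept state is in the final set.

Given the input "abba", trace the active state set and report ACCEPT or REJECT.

Answer: ACCEPT

Derivation:
start: ε-closure({0}) = {0,2,14}
'a' @ 1: {1,3,4,6,15}  ✓accept
'b' @ 2: {5,6,7,8,10,12}
'b' @ 3: {1,5,6,7,8,9,10,12,13}  ✓accept
'a' @ 4: {1,9,11}  ✓accept
after full input: {1,9,11}  (accept=1 in)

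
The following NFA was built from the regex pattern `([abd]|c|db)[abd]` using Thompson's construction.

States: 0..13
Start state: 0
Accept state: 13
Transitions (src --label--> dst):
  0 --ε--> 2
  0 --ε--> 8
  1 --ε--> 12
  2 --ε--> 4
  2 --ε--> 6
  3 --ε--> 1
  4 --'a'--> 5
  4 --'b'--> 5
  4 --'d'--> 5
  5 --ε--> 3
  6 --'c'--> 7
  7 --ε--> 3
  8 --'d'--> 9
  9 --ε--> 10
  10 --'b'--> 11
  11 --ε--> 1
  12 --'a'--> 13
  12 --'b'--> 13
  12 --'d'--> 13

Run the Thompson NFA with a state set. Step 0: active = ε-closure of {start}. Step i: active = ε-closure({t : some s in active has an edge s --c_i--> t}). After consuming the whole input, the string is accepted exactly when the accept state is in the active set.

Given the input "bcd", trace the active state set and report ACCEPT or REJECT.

S₀ = ε-closure({0}) = {0,2,4,6,8}
'b' @ 1: {1,3,5,12}
'c' @ 2: {}  — no active states
rest 'd' ignored (set empty)
after full input: {}  (accept=13 not in)

Answer: REJECT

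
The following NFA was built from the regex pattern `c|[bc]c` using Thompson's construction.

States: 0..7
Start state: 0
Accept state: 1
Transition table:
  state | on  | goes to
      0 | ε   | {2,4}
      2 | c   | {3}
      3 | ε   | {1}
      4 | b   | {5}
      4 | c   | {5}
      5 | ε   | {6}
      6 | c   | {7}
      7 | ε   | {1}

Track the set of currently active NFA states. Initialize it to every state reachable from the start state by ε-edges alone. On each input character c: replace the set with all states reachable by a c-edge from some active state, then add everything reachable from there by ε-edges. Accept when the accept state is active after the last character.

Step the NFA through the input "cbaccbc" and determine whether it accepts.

start: ε-closure({0}) = {0,2,4}
'c' @ 1: {1,3,5,6}  (accept∈set)
'b' @ 2: {}  — no active states
rest 'accbc' ignored (set empty)
after full input: {}  (accept=1 not in)

Answer: REJECT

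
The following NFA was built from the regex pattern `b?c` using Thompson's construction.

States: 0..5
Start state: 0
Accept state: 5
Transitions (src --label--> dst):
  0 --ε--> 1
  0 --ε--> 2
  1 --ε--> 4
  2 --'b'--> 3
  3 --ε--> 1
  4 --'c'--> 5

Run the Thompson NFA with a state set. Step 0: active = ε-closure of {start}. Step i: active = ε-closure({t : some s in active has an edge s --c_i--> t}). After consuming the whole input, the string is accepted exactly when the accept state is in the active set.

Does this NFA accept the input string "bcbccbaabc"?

start: ε-closure({0}) = {0,1,2,4}
'b' @ 1: {1,3,4}
'c' @ 2: {5}  (accept∈set)
'b' @ 3: {}  — state set empty
rest 'ccbaabc' ignored (set empty)
end set {} — state 5 not in

Answer: REJECT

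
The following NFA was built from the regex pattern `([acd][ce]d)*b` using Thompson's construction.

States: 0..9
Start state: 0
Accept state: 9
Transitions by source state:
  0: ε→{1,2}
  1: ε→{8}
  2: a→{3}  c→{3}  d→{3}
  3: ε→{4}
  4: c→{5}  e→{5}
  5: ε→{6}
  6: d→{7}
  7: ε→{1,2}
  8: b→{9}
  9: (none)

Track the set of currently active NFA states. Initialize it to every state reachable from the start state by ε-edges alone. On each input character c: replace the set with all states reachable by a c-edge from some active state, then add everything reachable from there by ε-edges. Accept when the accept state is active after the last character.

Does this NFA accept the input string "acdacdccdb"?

Answer: ACCEPT

Derivation:
start: ε-closure({0}) = {0,1,2,8}
'a' @ 1: {3,4}
'c' @ 2: {5,6}
'd' @ 3: {1,2,7,8}
'a' @ 4: {3,4}
'c' @ 5: {5,6}
'd' @ 6: {1,2,7,8}
'c' @ 7: {3,4}
'c' @ 8: {5,6}
'd' @ 9: {1,2,7,8}
'b' @ 10: {9}  ✓accept
final: {9}; accept 9 in set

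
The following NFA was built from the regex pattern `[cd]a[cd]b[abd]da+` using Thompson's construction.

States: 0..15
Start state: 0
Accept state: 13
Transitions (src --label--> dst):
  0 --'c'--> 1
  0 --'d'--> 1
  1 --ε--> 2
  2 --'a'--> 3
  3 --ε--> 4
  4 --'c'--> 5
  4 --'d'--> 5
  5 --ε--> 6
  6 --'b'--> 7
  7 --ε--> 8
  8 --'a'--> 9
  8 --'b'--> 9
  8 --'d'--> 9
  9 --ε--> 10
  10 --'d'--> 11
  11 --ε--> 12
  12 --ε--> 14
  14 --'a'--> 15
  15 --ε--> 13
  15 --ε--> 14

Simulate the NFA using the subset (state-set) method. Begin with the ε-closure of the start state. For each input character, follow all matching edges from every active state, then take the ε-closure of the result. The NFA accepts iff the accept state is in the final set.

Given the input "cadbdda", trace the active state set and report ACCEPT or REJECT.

Answer: ACCEPT

Steps:
start: ε-closure({0}) = {0}
'c' @ 1: {1,2}
'a' @ 2: {3,4}
'd' @ 3: {5,6}
'b' @ 4: {7,8}
'd' @ 5: {9,10}
'd' @ 6: {11,12,14}
'a' @ 7: {13,14,15}  [accepting]
final: {13,14,15}; accept 13 in set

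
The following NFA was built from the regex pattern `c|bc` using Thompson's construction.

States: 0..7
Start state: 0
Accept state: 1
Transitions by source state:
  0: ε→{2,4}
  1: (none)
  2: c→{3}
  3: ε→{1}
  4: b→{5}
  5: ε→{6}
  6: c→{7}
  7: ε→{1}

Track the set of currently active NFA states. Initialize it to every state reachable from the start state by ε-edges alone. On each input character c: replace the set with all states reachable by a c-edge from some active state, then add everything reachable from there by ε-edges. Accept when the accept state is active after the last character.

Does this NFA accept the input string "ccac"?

Answer: REJECT

Trace:
initial (ε-close {0}): {0,2,4}
'c' @ 1: {1,3}  (accept∈set)
'c' @ 2: {}  — no active states
rest 'ac' ignored (set empty)
final: {}; accept 1 not in set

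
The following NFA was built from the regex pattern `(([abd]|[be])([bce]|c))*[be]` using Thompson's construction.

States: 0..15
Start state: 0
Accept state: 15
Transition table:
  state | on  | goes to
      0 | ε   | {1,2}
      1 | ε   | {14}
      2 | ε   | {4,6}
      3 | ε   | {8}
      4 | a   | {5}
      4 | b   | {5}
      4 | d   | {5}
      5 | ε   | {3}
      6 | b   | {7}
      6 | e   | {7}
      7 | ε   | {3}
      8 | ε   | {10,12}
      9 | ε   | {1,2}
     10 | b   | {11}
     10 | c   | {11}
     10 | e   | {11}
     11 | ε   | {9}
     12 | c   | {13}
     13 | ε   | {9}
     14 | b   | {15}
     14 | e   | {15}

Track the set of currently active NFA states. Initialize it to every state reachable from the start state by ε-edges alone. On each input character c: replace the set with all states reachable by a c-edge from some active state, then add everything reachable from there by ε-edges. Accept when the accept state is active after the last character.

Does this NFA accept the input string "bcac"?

Answer: REJECT

Steps:
S₀ = ε-closure({0}) = {0,1,2,4,6,14}
'b' @ 1: {3,5,7,8,10,12,15}  [accepting]
'c' @ 2: {1,2,4,6,9,11,13,14}
'a' @ 3: {3,5,8,10,12}
'c' @ 4: {1,2,4,6,9,11,13,14}
after full input: {1,2,4,6,9,11,13,14}  (accept=15 not in)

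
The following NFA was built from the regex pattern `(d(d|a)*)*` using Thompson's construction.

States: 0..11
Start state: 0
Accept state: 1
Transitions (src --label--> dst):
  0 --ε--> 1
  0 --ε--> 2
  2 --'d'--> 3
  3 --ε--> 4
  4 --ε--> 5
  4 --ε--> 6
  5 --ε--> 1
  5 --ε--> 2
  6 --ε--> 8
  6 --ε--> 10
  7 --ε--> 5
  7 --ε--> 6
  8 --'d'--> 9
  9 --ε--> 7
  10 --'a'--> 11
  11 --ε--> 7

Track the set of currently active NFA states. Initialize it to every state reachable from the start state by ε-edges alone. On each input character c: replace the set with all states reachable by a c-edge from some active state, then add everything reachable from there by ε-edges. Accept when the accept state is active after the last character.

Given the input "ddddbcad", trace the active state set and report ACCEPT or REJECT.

Answer: REJECT

Trace:
initial (ε-close {0}): {0,1,2}
'd' @ 1: {1,2,3,4,5,6,8,10}  [accepting]
'd' @ 2: {1,2,3,4,5,6,7,8,9,10}  [accepting]
'd' @ 3: {1,2,3,4,5,6,7,8,9,10}  [accepting]
'd' @ 4: {1,2,3,4,5,6,7,8,9,10}  [accepting]
'b' @ 5: {}  — no active states
rest 'cad' ignored (set empty)
end set {} — state 1 not in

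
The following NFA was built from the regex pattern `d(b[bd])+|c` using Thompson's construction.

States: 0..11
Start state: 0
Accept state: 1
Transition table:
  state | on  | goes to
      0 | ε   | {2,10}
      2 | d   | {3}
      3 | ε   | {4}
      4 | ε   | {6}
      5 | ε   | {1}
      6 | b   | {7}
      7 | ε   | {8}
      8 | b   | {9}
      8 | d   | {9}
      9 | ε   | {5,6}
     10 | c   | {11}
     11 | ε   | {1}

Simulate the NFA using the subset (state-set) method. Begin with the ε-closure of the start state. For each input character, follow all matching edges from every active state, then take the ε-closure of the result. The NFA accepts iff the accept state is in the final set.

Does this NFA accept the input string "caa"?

Answer: REJECT

Trace:
start: ε-closure({0}) = {0,2,10}
'c' @ 1: {1,11}  ✓accept
'a' @ 2: {}  — state set empty
rest 'a' ignored (set empty)
after full input: {}  (accept=1 not in)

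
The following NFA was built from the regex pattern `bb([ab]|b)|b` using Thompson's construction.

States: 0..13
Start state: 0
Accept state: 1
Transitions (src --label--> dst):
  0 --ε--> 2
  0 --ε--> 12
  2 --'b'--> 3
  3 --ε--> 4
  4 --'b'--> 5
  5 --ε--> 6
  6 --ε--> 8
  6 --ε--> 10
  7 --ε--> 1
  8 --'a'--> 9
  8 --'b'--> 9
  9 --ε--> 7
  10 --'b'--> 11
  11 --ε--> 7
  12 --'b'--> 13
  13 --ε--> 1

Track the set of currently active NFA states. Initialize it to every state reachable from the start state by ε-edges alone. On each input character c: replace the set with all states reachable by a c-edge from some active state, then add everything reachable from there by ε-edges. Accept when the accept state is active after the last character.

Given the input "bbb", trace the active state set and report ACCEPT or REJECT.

start: ε-closure({0}) = {0,2,12}
'b' @ 1: {1,3,4,13}  (accept∈set)
'b' @ 2: {5,6,8,10}
'b' @ 3: {1,7,9,11}  (accept∈set)
final: {1,7,9,11}; accept 1 in set

Answer: ACCEPT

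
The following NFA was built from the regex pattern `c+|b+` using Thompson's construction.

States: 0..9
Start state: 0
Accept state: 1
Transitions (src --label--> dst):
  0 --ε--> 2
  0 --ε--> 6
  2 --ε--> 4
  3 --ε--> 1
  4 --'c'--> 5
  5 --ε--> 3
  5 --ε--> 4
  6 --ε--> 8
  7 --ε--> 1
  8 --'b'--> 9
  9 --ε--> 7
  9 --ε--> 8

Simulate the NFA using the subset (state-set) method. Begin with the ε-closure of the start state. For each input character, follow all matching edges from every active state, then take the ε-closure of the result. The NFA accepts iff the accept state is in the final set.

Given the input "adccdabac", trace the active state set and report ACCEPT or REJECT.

initial (ε-close {0}): {0,2,4,6,8}
'a' @ 1: {}  — no active states
rest 'dccdabac' ignored (set empty)
end set {} — state 1 not in

Answer: REJECT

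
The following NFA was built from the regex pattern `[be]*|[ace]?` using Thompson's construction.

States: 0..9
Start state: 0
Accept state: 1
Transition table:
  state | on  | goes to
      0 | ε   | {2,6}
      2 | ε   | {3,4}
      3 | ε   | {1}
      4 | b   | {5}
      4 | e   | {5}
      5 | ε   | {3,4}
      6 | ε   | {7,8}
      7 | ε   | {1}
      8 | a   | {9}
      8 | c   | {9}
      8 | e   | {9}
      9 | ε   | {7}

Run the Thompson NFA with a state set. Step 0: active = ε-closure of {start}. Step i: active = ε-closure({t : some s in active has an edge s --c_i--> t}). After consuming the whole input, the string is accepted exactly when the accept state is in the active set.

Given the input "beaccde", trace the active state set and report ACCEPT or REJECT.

initial (ε-close {0}): {0,1,2,3,4,6,7,8}
'b' @ 1: {1,3,4,5}  (accept∈set)
'e' @ 2: {1,3,4,5}  (accept∈set)
'a' @ 3: {}  — no active states
rest 'ccde' ignored (set empty)
final: {}; accept 1 not in set

Answer: REJECT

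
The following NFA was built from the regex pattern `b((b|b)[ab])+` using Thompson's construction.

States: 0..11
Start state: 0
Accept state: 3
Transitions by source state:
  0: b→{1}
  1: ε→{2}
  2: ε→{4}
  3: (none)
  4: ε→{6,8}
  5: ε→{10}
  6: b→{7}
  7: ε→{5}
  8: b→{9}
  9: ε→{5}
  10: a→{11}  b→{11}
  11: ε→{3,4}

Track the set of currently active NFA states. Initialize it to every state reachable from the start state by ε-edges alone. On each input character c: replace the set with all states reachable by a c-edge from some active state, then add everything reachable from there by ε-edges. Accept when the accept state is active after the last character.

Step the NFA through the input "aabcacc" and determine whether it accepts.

Answer: REJECT

Trace:
S₀ = ε-closure({0}) = {0}
'a' @ 1: {}  — dead — no transitions
rest 'abcacc' ignored (set empty)
after full input: {}  (accept=3 not in)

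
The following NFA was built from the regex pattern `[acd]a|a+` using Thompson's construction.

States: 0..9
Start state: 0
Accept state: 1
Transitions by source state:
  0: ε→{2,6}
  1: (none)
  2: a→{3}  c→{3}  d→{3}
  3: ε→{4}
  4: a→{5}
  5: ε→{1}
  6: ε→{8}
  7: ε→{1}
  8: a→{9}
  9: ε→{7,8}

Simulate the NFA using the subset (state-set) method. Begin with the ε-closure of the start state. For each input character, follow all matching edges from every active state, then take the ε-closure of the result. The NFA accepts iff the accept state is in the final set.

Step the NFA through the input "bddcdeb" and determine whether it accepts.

initial (ε-close {0}): {0,2,6,8}
'b' @ 1: {}  — state set empty
rest 'ddcdeb' ignored (set empty)
after full input: {}  (accept=1 not in)

Answer: REJECT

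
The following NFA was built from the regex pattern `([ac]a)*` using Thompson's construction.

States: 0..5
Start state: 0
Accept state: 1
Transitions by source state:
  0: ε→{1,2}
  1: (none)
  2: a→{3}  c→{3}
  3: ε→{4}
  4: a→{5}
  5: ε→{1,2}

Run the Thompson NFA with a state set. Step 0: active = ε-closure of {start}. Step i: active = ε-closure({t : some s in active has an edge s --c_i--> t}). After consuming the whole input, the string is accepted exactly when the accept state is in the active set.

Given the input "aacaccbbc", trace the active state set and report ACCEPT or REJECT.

Answer: REJECT

Derivation:
initial (ε-close {0}): {0,1,2}
'a' @ 1: {3,4}
'a' @ 2: {1,2,5}  [accepting]
'c' @ 3: {3,4}
'a' @ 4: {1,2,5}  [accepting]
'c' @ 5: {3,4}
'c' @ 6: {}  — dead — no transitions
rest 'bbc' ignored (set empty)
end set {} — state 1 not in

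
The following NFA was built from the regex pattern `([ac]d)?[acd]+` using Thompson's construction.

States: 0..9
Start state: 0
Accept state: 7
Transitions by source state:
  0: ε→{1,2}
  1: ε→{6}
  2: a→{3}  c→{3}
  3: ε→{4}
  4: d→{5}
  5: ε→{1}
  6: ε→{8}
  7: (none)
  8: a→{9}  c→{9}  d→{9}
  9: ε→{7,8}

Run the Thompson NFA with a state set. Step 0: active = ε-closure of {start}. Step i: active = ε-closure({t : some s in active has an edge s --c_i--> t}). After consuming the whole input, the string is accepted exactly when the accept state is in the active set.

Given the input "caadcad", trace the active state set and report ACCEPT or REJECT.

Answer: ACCEPT

Steps:
S₀ = ε-closure({0}) = {0,1,2,6,8}
'c' @ 1: {3,4,7,8,9}  (accept∈set)
'a' @ 2: {7,8,9}  (accept∈set)
'a' @ 3: {7,8,9}  (accept∈set)
'd' @ 4: {7,8,9}  (accept∈set)
'c' @ 5: {7,8,9}  (accept∈set)
'a' @ 6: {7,8,9}  (accept∈set)
'd' @ 7: {7,8,9}  (accept∈set)
after full input: {7,8,9}  (accept=7 in)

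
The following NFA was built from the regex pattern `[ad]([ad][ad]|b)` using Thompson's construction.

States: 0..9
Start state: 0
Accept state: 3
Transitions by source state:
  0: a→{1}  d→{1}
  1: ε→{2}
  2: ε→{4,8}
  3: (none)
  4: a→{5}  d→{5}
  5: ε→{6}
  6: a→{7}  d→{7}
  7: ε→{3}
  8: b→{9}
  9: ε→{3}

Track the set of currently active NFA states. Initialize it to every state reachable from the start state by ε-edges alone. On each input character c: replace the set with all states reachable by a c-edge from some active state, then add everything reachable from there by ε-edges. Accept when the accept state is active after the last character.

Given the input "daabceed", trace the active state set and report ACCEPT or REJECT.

Answer: REJECT

Steps:
start: ε-closure({0}) = {0}
'd' @ 1: {1,2,4,8}
'a' @ 2: {5,6}
'a' @ 3: {3,7}  (accept∈set)
'b' @ 4: {}  — dead — no transitions
rest 'ceed' ignored (set empty)
end set {} — state 3 not in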